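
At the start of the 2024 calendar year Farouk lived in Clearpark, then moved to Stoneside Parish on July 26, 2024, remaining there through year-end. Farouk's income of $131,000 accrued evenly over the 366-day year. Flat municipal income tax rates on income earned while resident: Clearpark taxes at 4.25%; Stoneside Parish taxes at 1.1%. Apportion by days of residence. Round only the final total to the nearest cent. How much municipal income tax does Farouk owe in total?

$3,774.84

Clearpark, January 1 – July 25, 2024: 207 days → $131,000 × 4.25% × 207/366 = $3,148.8320
Stoneside Parish, July 26 – December 31, 2024: 159 days → $131,000 × 1.1% × 159/366 = $626.0082
Total = $3,774.8402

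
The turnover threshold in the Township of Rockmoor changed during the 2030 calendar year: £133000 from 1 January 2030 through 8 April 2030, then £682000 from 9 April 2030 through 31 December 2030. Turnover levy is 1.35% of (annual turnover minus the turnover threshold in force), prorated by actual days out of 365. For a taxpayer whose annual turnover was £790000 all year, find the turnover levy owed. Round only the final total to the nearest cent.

£3447.94

1 January – 8 April 2030: 98 days, exemption £133000 → (£790000 − £133000) × 1.35% × 98/365 = £2381.4000
9 April – 31 December 2030: 267 days, exemption £682000 → (£790000 − £682000) × 1.35% × 267/365 = £1066.5370
Total = £3447.9370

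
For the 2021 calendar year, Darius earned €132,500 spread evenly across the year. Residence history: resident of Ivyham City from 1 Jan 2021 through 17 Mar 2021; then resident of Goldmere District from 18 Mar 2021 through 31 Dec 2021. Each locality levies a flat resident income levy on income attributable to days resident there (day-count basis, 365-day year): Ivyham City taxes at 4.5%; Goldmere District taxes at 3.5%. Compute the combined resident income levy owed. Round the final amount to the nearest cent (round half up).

Ivyham City, 1 Jan – 17 Mar 2021: 76 days → €132,500 × 4.5% × 76/365 = €1,241.5068
Goldmere District, 18 Mar – 31 Dec 2021: 289 days → €132,500 × 3.5% × 289/365 = €3,671.8836
Total = €4,913.3904

€4,913.39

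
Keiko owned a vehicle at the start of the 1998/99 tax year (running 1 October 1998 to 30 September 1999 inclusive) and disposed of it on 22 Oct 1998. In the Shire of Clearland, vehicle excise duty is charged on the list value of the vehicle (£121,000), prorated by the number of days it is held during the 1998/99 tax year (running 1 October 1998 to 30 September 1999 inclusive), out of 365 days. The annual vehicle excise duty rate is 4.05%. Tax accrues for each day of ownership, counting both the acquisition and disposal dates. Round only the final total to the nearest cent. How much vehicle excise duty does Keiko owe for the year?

£295.37

Days held (1 Oct – 22 Oct 1998): 22 out of 365
Tax = £121,000 × 4.05% × 22/365 = £295.3726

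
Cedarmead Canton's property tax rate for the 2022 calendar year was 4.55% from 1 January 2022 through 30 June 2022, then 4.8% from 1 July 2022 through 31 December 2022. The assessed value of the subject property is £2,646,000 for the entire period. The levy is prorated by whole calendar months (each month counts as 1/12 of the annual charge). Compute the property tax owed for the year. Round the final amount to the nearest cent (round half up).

£123,700.50

1 January – 30 June 2022: 6 months at 4.55% → £2,646,000 × 4.55% × 6/12 = £60,196.5000
1 July – 31 December 2022: 6 months at 4.8% → £2,646,000 × 4.8% × 6/12 = £63,504.0000
Total = £123,700.5000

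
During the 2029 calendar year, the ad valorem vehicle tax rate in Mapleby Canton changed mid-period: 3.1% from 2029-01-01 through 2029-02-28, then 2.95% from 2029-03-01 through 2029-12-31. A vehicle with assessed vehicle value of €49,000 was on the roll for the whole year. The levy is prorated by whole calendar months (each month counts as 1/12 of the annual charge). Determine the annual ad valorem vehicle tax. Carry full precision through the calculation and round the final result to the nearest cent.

2029-01-01 to 2029-02-28: 2 months at 3.1% → €49,000 × 3.1% × 2/12 = €253.1667
2029-03-01 to 2029-12-31: 10 months at 2.95% → €49,000 × 2.95% × 10/12 = €1,204.5833
Total = €1,457.7500

€1,457.75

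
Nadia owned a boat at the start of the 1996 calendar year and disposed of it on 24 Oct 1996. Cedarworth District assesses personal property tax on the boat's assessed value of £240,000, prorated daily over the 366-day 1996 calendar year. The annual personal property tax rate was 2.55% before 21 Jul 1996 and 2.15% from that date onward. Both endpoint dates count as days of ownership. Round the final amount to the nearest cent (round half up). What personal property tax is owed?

1 Jan – 20 Jul 1996: 202 days at 2.55% → £240,000 × 2.55% × 202/366 = £3,377.7049
21 Jul – 24 Oct 1996: 96 days at 2.15% → £240,000 × 2.15% × 96/366 = £1,353.4426
Total = £4,731.1475

£4,731.15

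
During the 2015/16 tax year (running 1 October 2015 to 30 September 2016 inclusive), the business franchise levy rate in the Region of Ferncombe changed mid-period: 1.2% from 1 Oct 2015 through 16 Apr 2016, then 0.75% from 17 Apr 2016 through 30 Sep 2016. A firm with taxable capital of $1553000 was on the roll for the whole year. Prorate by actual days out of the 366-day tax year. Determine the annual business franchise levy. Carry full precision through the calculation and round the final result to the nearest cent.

1 Oct 2015 – 16 Apr 2016: 199 days at 1.2% → $1553000 × 1.2% × 199/366 = $10132.6885
17 Apr – 30 Sep 2016: 167 days at 0.75% → $1553000 × 0.75% × 167/366 = $5314.5697
Total = $15447.2582

$15447.26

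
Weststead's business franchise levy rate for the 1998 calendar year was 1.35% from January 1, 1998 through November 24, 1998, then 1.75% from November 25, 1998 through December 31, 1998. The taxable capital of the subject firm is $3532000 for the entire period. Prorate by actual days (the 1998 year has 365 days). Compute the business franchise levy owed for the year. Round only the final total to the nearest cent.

January 1 – November 24, 1998: 328 days at 1.35% → $3532000 × 1.35% × 328/365 = $42848.4822
November 25 – December 31, 1998: 37 days at 1.75% → $3532000 × 1.75% × 37/365 = $6265.6712
Total = $49114.1534

$49114.15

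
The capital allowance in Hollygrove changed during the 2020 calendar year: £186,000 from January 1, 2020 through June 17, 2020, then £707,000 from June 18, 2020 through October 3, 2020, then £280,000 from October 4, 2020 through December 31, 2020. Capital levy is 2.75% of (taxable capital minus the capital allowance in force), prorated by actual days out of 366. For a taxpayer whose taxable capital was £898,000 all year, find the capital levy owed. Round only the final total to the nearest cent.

£14,723.62

January 1 – June 17, 2020: 169 days, exemption £186,000 → (£898,000 − £186,000) × 2.75% × 169/366 = £9,041.0383
June 18 – October 3, 2020: 108 days, exemption £707,000 → (£898,000 − £707,000) × 2.75% × 108/366 = £1,549.9180
October 4 – December 31, 2020: 89 days, exemption £280,000 → (£898,000 − £280,000) × 2.75% × 89/366 = £4,132.6639
Total = £14,723.6202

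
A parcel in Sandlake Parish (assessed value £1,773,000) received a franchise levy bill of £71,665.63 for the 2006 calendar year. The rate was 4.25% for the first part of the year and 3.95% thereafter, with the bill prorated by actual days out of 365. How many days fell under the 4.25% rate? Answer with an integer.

112 days

Let d = days at the first rate; then 365 − d days at the second rate.
£1,773,000 × [4.25%·d + 3.95%·(365−d)] / 365 = £71,665.63
Solving gives d = 112, so the new rate took effect on 23 Apr 2006.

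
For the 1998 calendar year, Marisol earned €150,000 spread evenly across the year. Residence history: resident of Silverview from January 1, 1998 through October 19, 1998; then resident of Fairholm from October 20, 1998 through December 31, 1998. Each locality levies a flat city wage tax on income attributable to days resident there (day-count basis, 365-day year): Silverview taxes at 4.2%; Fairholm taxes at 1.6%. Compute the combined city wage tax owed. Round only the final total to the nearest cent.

€5,520.00

Silverview, January 1 – October 19, 1998: 292 days → €150,000 × 4.2% × 292/365 = €5,040.0000
Fairholm, October 20 – December 31, 1998: 73 days → €150,000 × 1.6% × 73/365 = €480.0000
Total = €5,520.0000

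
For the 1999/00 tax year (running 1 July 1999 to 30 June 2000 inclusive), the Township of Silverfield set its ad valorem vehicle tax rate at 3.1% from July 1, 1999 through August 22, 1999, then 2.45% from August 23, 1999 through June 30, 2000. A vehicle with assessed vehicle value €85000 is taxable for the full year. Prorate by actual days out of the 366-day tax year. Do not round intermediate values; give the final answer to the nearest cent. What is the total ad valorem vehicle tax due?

July 1 – August 22, 1999: 53 days at 3.1% → €85000 × 3.1% × 53/366 = €381.5710
August 23, 1999 – June 30, 2000: 313 days at 2.45% → €85000 × 2.45% × 313/366 = €1780.9358
Total = €2162.5068

€2162.51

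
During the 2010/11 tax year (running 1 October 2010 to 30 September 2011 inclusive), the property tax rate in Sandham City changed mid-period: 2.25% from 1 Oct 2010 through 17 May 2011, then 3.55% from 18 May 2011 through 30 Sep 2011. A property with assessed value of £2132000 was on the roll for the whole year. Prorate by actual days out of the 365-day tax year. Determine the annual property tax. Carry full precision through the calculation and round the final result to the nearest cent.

1 Oct 2010 – 17 May 2011: 229 days at 2.25% → £2132000 × 2.25% × 229/365 = £30096.2466
18 May – 30 Sep 2011: 136 days at 3.55% → £2132000 × 3.55% × 136/365 = £28200.8110
Total = £58297.0575

£58297.06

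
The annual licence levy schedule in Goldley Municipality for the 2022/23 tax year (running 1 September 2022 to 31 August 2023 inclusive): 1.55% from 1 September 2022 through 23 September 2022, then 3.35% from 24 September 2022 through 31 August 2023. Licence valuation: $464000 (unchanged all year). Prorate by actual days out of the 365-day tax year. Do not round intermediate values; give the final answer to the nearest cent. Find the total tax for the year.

1 September – 23 September 2022: 23 days at 1.55% → $464000 × 1.55% × 23/365 = $453.1945
24 September 2022 – 31 August 2023: 342 days at 3.35% → $464000 × 3.35% × 342/365 = $14564.5151
Total = $15017.7096

$15017.71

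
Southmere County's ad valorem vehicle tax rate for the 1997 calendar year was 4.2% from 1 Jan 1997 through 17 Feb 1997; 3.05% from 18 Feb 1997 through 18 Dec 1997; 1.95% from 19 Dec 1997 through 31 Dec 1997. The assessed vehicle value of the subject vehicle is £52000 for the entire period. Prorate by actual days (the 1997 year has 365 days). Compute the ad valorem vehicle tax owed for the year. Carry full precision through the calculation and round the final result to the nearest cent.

£1644.27

1 Jan – 17 Feb 1997: 48 days at 4.2% → £52000 × 4.2% × 48/365 = £287.2110
18 Feb – 18 Dec 1997: 304 days at 3.05% → £52000 × 3.05% × 304/365 = £1320.9425
19 Dec – 31 Dec 1997: 13 days at 1.95% → £52000 × 1.95% × 13/365 = £36.1151
Total = £1644.2685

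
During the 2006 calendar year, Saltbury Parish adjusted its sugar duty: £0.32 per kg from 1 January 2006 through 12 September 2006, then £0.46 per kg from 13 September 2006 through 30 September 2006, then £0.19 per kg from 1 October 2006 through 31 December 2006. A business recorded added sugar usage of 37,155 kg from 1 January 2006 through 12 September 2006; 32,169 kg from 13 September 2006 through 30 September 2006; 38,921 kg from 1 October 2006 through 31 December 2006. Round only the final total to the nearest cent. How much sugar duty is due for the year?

£34,082.33

1 January – 12 September 2006: 37,155 kg at £0.32/kg → £11,889.60
13 September – 30 September 2006: 32,169 kg at £0.46/kg → £14,797.74
1 October – 31 December 2006: 38,921 kg at £0.19/kg → £7,394.99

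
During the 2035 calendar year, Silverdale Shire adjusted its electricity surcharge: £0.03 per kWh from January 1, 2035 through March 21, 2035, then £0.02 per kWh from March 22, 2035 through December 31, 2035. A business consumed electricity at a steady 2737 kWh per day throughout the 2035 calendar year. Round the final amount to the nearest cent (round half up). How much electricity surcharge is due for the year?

£22,169.70

January 1 – March 21, 2035: 80 days × 2737 kWh/day = 218,960 kWh at £0.03/kWh → £6,568.80
March 22 – December 31, 2035: 285 days × 2737 kWh/day = 780,045 kWh at £0.02/kWh → £15,600.90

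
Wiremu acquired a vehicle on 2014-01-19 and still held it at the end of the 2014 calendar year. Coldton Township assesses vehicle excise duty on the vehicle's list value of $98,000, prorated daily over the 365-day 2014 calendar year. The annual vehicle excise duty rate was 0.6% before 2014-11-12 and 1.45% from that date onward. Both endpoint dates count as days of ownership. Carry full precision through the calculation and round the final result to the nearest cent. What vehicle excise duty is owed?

2014-01-19 to 2014-11-11: 297 days at 0.6% → $98,000 × 0.6% × 297/365 = $478.4548
2014-11-12 to 2014-12-31: 50 days at 1.45% → $98,000 × 1.45% × 50/365 = $194.6575
Total = $673.1123

$673.11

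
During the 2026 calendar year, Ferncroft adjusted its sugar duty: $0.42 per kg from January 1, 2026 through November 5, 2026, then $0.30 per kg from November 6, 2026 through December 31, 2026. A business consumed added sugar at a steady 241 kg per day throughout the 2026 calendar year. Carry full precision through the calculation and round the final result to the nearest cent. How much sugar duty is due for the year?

January 1 – November 5, 2026: 309 days × 241 kg/day = 74,469 kg at $0.42/kg → $31,276.98
November 6 – December 31, 2026: 56 days × 241 kg/day = 13,496 kg at $0.30/kg → $4,048.80

$35,325.78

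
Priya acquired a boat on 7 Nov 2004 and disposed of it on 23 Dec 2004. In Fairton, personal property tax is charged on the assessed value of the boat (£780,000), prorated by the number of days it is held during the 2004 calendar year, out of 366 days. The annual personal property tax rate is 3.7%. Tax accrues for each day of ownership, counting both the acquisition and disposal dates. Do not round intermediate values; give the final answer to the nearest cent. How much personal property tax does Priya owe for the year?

£3,706.07

Days held (7 Nov – 23 Dec 2004): 47 out of 366
Tax = £780,000 × 3.7% × 47/366 = £3,706.0656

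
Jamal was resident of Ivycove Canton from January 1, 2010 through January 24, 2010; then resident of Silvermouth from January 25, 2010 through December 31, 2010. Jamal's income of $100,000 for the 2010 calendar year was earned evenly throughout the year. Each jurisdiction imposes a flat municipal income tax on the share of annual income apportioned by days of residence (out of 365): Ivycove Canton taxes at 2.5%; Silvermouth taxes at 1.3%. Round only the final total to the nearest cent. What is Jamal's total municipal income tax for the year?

Ivycove Canton, January 1 – January 24, 2010: 24 days → $100,000 × 2.5% × 24/365 = $164.3836
Silvermouth, January 25 – December 31, 2010: 341 days → $100,000 × 1.3% × 341/365 = $1,214.5205
Total = $1,378.9041

$1,378.90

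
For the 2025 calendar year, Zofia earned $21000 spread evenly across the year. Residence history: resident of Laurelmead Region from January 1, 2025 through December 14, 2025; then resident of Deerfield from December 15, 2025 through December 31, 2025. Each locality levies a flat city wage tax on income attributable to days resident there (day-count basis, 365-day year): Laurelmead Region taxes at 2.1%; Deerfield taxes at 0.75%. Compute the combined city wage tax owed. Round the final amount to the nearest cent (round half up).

Laurelmead Region, January 1 – December 14, 2025: 348 days → $21000 × 2.1% × 348/365 = $420.4603
Deerfield, December 15 – December 31, 2025: 17 days → $21000 × 0.75% × 17/365 = $7.3356
Total = $427.7959

$427.80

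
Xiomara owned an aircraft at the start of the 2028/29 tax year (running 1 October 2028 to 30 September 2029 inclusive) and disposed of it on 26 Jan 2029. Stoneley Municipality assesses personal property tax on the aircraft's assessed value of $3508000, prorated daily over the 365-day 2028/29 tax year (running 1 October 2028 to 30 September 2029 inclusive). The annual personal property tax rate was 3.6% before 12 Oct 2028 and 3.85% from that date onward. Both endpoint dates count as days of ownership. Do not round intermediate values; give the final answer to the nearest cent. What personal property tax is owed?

$43398.28

1 Oct – 11 Oct 2028: 11 days at 3.6% → $3508000 × 3.6% × 11/365 = $3805.9397
12 Oct 2028 – 26 Jan 2029: 107 days at 3.85% → $3508000 × 3.85% × 107/365 = $39592.3452
Total = $43398.2849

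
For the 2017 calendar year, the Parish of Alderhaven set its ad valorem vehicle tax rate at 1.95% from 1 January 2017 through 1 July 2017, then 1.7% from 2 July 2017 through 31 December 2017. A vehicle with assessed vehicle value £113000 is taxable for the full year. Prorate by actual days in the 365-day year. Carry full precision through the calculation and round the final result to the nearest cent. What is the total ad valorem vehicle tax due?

£2061.86

1 January – 1 July 2017: 182 days at 1.95% → £113000 × 1.95% × 182/365 = £1098.7315
2 July – 31 December 2017: 183 days at 1.7% → £113000 × 1.7% × 183/365 = £963.1315
Total = £2061.8630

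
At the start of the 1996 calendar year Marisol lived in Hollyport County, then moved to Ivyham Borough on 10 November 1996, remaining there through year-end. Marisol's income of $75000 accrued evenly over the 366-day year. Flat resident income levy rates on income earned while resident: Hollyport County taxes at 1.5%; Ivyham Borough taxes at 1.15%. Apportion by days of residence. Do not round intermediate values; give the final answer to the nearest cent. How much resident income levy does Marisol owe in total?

Hollyport County, 1 January – 9 November 1996: 314 days → $75000 × 1.5% × 314/366 = $965.1639
Ivyham Borough, 10 November – 31 December 1996: 52 days → $75000 × 1.15% × 52/366 = $122.5410
Total = $1087.7049

$1087.70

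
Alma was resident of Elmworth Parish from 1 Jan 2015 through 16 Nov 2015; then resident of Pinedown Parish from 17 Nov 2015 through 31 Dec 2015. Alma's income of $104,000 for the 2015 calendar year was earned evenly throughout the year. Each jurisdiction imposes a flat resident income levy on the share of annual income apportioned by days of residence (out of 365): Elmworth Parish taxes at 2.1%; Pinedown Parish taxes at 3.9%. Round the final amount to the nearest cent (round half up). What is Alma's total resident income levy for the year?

Elmworth Parish, 1 Jan – 16 Nov 2015: 320 days → $104,000 × 2.1% × 320/365 = $1,914.7397
Pinedown Parish, 17 Nov – 31 Dec 2015: 45 days → $104,000 × 3.9% × 45/365 = $500.0548
Total = $2,414.7945

$2,414.79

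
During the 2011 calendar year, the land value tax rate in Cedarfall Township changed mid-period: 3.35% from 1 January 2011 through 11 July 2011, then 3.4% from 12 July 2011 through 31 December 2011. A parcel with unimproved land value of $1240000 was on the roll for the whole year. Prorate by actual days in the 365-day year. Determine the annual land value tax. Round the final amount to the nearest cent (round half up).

$41833.86

1 January – 11 July 2011: 192 days at 3.35% → $1240000 × 3.35% × 192/365 = $21851.1781
12 July – 31 December 2011: 173 days at 3.4% → $1240000 × 3.4% × 173/365 = $19982.6849
Total = $41833.8630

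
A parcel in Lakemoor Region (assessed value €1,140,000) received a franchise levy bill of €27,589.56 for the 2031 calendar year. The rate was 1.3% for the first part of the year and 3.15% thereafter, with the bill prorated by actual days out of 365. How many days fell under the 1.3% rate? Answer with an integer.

Let d = days at the first rate; then 365 − d days at the second rate.
€1,140,000 × [1.3%·d + 3.15%·(365−d)] / 365 = €27,589.56
Solving gives d = 144, so the new rate took effect on 25 May 2031.

144 days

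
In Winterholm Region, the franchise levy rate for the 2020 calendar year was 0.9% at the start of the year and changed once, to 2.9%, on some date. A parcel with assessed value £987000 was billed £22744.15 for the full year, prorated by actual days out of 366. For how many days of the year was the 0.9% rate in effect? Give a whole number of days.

109 days

Let d = days at the first rate; then 366 − d days at the second rate.
£987000 × [0.9%·d + 2.9%·(366−d)] / 366 = £22744.15
Solving gives d = 109, so the new rate took effect on April 19, 2020.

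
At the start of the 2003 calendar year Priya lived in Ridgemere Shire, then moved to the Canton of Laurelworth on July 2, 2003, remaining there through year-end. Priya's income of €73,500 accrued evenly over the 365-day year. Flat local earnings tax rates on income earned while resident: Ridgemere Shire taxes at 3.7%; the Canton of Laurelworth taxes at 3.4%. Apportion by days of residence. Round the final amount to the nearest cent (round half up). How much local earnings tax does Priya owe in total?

€2,608.95

Ridgemere Shire, January 1 – July 1, 2003: 182 days → €73,500 × 3.7% × 182/365 = €1,356.0247
The Canton of Laurelworth, July 2 – December 31, 2003: 183 days → €73,500 × 3.4% × 183/365 = €1,252.9233
Total = €2,608.9479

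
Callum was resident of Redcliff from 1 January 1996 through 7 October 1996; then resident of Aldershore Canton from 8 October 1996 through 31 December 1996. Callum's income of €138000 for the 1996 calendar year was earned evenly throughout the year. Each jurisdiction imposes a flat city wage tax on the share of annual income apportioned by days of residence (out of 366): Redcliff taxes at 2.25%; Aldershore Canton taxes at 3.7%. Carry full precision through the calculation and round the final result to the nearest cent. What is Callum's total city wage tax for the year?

€3569.71

Redcliff, 1 January – 7 October 1996: 281 days → €138000 × 2.25% × 281/366 = €2383.8934
Aldershore Canton, 8 October – 31 December 1996: 85 days → €138000 × 3.7% × 85/366 = €1185.8197
Total = €3569.7131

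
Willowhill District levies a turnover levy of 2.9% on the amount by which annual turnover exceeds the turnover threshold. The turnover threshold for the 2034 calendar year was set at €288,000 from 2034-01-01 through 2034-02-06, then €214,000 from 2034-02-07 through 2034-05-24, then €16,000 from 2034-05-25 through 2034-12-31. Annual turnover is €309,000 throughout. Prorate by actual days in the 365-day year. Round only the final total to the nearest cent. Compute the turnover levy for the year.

2034-01-01 to 2034-02-06: 37 days, exemption €288,000 → (€309,000 − €288,000) × 2.9% × 37/365 = €61.7342
2034-02-07 to 2034-05-24: 107 days, exemption €214,000 → (€309,000 − €214,000) × 2.9% × 107/365 = €807.6301
2034-05-25 to 2034-12-31: 221 days, exemption €16,000 → (€309,000 − €16,000) × 2.9% × 221/365 = €5,144.7589
Total = €6,014.1233

€6,014.12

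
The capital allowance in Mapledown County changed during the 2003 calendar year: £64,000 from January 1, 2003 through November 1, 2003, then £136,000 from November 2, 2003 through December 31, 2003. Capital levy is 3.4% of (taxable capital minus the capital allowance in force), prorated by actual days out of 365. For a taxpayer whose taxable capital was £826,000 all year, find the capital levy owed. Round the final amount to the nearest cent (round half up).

£25,505.59

January 1 – November 1, 2003: 305 days, exemption £64,000 → (£826,000 − £64,000) × 3.4% × 305/365 = £21,649.1507
November 2 – December 31, 2003: 60 days, exemption £136,000 → (£826,000 − £136,000) × 3.4% × 60/365 = £3,856.4384
Total = £25,505.5890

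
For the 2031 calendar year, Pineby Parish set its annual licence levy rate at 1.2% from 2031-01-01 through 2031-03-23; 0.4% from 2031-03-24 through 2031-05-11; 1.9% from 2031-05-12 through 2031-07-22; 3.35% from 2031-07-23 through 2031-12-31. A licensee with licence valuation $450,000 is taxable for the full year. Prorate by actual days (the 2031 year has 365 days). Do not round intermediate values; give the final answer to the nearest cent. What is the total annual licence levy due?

$9,832.19

2031-01-01 to 2031-03-23: 82 days at 1.2% → $450,000 × 1.2% × 82/365 = $1,213.1507
2031-03-24 to 2031-05-11: 49 days at 0.4% → $450,000 × 0.4% × 49/365 = $241.6438
2031-05-12 to 2031-07-22: 72 days at 1.9% → $450,000 × 1.9% × 72/365 = $1,686.5753
2031-07-23 to 2031-12-31: 162 days at 3.35% → $450,000 × 3.35% × 162/365 = $6,690.8219
Total = $9,832.1918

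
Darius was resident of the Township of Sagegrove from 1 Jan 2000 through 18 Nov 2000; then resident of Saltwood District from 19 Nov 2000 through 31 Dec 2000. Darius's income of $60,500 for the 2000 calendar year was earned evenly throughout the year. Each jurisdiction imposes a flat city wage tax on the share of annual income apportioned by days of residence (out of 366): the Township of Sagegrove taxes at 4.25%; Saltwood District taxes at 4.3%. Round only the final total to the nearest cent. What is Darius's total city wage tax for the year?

The Township of Sagegrove, 1 Jan – 18 Nov 2000: 323 days → $60,500 × 4.25% × 323/366 = $2,269.1633
Saltwood District, 19 Nov – 31 Dec 2000: 43 days → $60,500 × 4.3% × 43/366 = $305.6407
Total = $2,574.8040

$2,574.80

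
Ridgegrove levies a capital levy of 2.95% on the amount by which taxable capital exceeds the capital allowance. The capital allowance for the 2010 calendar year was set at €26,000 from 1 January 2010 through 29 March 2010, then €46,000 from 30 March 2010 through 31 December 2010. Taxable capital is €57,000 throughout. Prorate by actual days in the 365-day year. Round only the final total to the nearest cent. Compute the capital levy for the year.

1 January – 29 March 2010: 88 days, exemption €26,000 → (€57,000 − €26,000) × 2.95% × 88/365 = €220.4822
30 March – 31 December 2010: 277 days, exemption €46,000 → (€57,000 − €46,000) × 2.95% × 277/365 = €246.2644
Total = €466.7466

€466.75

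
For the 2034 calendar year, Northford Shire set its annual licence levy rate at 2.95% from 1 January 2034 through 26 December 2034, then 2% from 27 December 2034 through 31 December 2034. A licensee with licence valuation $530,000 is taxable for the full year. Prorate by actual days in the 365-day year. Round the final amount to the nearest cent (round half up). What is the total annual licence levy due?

1 January – 26 December 2034: 360 days at 2.95% → $530,000 × 2.95% × 360/365 = $15,420.8219
27 December – 31 December 2034: 5 days at 2% → $530,000 × 2% × 5/365 = $145.2055
Total = $15,566.0274

$15,566.03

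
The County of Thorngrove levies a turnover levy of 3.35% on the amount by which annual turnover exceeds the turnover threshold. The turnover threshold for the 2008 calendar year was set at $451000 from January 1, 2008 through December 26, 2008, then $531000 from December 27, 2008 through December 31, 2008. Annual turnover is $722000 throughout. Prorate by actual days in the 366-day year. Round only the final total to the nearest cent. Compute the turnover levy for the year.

January 1 – December 26, 2008: 361 days, exemption $451000 → ($722000 − $451000) × 3.35% × 361/366 = $8954.4768
December 27 – December 31, 2008: 5 days, exemption $531000 → ($722000 − $531000) × 3.35% × 5/366 = $87.4112
Total = $9041.8880

$9041.89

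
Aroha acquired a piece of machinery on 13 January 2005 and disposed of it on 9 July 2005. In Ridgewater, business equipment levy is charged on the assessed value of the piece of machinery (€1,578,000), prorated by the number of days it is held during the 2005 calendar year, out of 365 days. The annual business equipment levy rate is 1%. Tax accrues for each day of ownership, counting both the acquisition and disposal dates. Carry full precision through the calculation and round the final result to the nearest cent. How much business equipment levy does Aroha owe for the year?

€7,695.45

Days held (13 January – 9 July 2005): 178 out of 365
Tax = €1,578,000 × 1% × 178/365 = €7,695.4521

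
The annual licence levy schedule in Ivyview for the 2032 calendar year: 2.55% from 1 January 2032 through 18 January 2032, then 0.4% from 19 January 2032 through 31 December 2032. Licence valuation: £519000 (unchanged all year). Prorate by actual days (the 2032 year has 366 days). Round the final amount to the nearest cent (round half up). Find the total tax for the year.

£2624.78

1 January – 18 January 2032: 18 days at 2.55% → £519000 × 2.55% × 18/366 = £650.8770
19 January – 31 December 2032: 348 days at 0.4% → £519000 × 0.4% × 348/366 = £1973.9016
Total = £2624.7787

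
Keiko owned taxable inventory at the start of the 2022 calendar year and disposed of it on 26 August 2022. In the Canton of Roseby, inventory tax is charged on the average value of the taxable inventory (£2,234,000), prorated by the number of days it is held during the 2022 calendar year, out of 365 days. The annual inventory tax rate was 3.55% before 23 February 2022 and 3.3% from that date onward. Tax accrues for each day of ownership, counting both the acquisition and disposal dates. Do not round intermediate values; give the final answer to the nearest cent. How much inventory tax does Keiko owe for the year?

£48,881.76

1 January – 22 February 2022: 53 days at 3.55% → £2,234,000 × 3.55% × 53/365 = £11,515.8110
23 February – 26 August 2022: 185 days at 3.3% → £2,234,000 × 3.3% × 185/365 = £37,365.9452
Total = £48,881.7562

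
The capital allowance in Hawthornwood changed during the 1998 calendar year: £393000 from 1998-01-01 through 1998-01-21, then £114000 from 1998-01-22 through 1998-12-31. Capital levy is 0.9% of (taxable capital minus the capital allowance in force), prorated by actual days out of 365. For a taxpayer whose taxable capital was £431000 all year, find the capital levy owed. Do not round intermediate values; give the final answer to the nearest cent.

1998-01-01 to 1998-01-21: 21 days, exemption £393000 → (£431000 − £393000) × 0.9% × 21/365 = £19.6767
1998-01-22 to 1998-12-31: 344 days, exemption £114000 → (£431000 − £114000) × 0.9% × 344/365 = £2688.8548
Total = £2708.5315

£2708.53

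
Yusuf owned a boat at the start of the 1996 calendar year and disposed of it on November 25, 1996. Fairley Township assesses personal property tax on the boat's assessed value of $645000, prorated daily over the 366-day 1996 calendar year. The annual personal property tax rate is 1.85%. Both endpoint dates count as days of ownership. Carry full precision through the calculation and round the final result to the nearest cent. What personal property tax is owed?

Days held (January 1 – November 25, 1996): 330 out of 366
Tax = $645000 × 1.85% × 330/366 = $10758.8115

$10758.81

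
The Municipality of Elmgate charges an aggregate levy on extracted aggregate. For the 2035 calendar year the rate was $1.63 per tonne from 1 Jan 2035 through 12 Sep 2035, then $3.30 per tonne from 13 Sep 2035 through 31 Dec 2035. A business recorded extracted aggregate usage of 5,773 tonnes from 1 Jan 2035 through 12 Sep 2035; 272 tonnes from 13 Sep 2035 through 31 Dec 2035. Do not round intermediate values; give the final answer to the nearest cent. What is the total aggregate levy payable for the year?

$10,307.59

1 Jan – 12 Sep 2035: 5,773 tonnes at $1.63/tonne → $9,409.99
13 Sep – 31 Dec 2035: 272 tonnes at $3.30/tonne → $897.60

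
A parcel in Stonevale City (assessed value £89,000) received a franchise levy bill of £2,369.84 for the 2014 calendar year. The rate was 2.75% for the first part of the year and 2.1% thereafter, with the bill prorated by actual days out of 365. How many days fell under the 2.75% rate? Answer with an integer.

Let d = days at the first rate; then 365 − d days at the second rate.
£89,000 × [2.75%·d + 2.1%·(365−d)] / 365 = £2,369.84
Solving gives d = 316, so the new rate took effect on November 13, 2014.

316 days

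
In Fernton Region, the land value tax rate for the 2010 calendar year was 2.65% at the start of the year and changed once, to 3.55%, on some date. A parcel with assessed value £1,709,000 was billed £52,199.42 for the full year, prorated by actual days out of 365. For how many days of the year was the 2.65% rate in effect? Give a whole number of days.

201 days

Let d = days at the first rate; then 365 − d days at the second rate.
£1,709,000 × [2.65%·d + 3.55%·(365−d)] / 365 = £52,199.42
Solving gives d = 201, so the new rate took effect on 21 July 2010.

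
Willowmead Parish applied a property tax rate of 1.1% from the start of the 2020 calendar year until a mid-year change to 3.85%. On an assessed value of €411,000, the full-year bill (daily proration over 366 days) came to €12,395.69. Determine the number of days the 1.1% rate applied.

Let d = days at the first rate; then 366 − d days at the second rate.
€411,000 × [1.1%·d + 3.85%·(366−d)] / 366 = €12,395.69
Solving gives d = 111, so the new rate took effect on 21 Apr 2020.

111 days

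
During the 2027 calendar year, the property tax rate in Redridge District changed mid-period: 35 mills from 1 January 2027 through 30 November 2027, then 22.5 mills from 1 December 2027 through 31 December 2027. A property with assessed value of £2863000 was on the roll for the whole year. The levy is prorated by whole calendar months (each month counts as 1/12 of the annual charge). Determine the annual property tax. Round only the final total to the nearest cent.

£97222.71

1 January – 30 November 2027: 11 months at 35 mills → £2863000 × 3.5% × 11/12 = £91854.5833
1 December – 31 December 2027: 1 month at 22.5 mills → £2863000 × 2.25% × 1/12 = £5368.1250
Total = £97222.7083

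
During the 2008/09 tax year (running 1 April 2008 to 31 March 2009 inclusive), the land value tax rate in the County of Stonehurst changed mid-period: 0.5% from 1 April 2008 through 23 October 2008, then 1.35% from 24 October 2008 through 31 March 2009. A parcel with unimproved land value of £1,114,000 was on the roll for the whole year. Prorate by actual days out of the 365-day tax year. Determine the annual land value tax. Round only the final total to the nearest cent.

£9,694.85

1 April – 23 October 2008: 206 days at 0.5% → £1,114,000 × 0.5% × 206/365 = £3,143.6164
24 October 2008 – 31 March 2009: 159 days at 1.35% → £1,114,000 × 1.35% × 159/365 = £6,551.2356
Total = £9,694.8521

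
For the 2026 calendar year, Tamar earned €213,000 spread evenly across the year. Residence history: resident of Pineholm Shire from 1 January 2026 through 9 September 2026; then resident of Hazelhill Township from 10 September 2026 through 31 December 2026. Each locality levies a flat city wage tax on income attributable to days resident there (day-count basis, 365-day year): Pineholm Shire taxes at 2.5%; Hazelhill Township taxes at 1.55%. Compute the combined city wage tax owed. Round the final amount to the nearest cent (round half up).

€4,698.55

Pineholm Shire, 1 January – 9 September 2026: 252 days → €213,000 × 2.5% × 252/365 = €3,676.4384
Hazelhill Township, 10 September – 31 December 2026: 113 days → €213,000 × 1.55% × 113/365 = €1,022.1082
Total = €4,698.5466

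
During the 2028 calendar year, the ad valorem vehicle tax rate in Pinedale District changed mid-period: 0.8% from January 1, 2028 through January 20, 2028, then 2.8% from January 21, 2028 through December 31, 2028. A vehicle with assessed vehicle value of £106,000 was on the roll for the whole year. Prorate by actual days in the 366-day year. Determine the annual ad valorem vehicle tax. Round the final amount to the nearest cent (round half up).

January 1 – January 20, 2028: 20 days at 0.8% → £106,000 × 0.8% × 20/366 = £46.3388
January 21 – December 31, 2028: 346 days at 2.8% → £106,000 × 2.8% × 346/366 = £2,805.8142
Total = £2,852.1530

£2,852.15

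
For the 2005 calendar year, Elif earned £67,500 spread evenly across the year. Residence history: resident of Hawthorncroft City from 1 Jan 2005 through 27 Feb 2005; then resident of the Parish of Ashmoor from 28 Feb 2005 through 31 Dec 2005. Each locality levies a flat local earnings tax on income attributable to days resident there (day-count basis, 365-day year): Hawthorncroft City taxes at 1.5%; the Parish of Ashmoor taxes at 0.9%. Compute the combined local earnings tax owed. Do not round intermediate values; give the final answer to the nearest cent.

Hawthorncroft City, 1 Jan – 27 Feb 2005: 58 days → £67,500 × 1.5% × 58/365 = £160.8904
The Parish of Ashmoor, 28 Feb – 31 Dec 2005: 307 days → £67,500 × 0.9% × 307/365 = £510.9658
Total = £671.8562

£671.86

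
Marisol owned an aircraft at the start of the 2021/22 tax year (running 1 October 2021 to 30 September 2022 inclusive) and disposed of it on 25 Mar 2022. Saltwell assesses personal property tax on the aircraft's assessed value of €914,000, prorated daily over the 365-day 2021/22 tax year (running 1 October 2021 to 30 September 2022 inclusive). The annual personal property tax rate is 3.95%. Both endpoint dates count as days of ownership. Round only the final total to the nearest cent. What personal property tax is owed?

€17,408.57

Days held (1 Oct 2021 – 25 Mar 2022): 176 out of 365
Tax = €914,000 × 3.95% × 176/365 = €17,408.5699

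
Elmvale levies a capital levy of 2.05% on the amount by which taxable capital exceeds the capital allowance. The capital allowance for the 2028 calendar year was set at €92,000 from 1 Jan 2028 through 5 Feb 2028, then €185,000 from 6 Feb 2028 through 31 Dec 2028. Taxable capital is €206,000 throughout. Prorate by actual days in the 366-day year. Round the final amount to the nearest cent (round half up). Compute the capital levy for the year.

1 Jan – 5 Feb 2028: 36 days, exemption €92,000 → (€206,000 − €92,000) × 2.05% × 36/366 = €229.8689
6 Feb – 31 Dec 2028: 330 days, exemption €185,000 → (€206,000 − €185,000) × 2.05% × 330/366 = €388.1557
Total = €618.0246

€618.02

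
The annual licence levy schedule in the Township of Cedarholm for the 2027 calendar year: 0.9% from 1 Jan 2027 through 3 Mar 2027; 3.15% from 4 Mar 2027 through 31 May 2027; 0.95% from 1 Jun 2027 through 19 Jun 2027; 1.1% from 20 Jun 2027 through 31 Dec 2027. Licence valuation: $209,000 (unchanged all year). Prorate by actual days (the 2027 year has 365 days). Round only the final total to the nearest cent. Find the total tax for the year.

$3,256.39

1 Jan – 3 Mar 2027: 62 days at 0.9% → $209,000 × 0.9% × 62/365 = $319.5123
4 Mar – 31 May 2027: 89 days at 3.15% → $209,000 × 3.15% × 89/365 = $1,605.2918
1 Jun – 19 Jun 2027: 19 days at 0.95% → $209,000 × 0.95% × 19/365 = $103.3548
20 Jun – 31 Dec 2027: 195 days at 1.1% → $209,000 × 1.1% × 195/365 = $1,228.2329
Total = $3,256.3918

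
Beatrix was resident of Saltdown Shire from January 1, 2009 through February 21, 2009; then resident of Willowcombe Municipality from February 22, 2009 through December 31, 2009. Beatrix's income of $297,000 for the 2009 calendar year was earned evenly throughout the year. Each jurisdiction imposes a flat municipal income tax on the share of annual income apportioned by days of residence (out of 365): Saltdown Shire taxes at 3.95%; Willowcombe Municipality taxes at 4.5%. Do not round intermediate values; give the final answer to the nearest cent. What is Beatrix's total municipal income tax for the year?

$13,132.28

Saltdown Shire, January 1 – February 21, 2009: 52 days → $297,000 × 3.95% × 52/365 = $1,671.3370
Willowcombe Municipality, February 22 – December 31, 2009: 313 days → $297,000 × 4.5% × 313/365 = $11,460.9452
Total = $13,132.2822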